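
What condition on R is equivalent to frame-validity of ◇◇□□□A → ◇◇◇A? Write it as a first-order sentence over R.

∀x ∀y (xR²y → ∃w (yR³w ∧ xR³w))

This is a Sahlqvist (Geach-type) schema ◇^2□^3A → □^0◇^3A.
First-order correspondent: ∀x ∀y (xR²y → ∃w (yR³w ∧ xR³w)).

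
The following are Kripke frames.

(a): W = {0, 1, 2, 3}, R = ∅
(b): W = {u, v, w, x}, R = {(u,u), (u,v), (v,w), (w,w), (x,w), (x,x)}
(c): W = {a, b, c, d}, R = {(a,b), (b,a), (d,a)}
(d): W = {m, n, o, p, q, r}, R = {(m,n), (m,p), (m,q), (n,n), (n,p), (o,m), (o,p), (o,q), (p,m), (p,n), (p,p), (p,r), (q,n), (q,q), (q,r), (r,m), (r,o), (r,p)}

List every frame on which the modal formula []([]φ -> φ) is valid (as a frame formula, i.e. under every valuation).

(a)

Frame correspondent (Sahlqvist): forall x forall y (Rxy -> Ryy) — i.e. shift-reflexivity.
(a): holds.
(b): fails — Ruv but not Rvv.
(c): fails — Rab but not Rbb.
(d): fails — Rom but not Rmm.
Valid on: (a).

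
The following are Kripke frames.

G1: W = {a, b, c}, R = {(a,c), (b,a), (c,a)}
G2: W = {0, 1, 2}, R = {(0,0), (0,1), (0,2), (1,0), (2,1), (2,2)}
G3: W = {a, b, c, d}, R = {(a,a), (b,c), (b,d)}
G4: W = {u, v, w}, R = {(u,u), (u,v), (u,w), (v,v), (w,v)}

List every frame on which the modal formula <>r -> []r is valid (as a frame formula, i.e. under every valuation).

Frame correspondent (Sahlqvist): forall x forall y forall z (Rxy & Rxz -> y = z) — i.e. partial functionality.
G1: satisfies the condition.
G2: fails — 0 sees both 0 and 1.
G3: fails — b sees both c and d.
G4: fails — u sees both u and v.
Valid on: G1.

G1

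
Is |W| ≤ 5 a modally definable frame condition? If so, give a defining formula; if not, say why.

If a class were modally definable it would be closed under disjoint unions (Goldblatt–Thomason).
Any modal formula valid on each of 6 disjoint one-world frames is valid on their disjoint union (validity is preserved under disjoint unions). Each one-world frame has |W|=1≤5, but the union has |W|=6.
Hence having at most 5 worlds is not modally definable.

Not modally definable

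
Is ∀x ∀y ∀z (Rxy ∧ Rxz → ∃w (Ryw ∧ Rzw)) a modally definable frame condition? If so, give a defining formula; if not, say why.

Yes, by ◇□p → □◇p

The condition is convergence. A defining modal formula is ◇□p → □◇p.
Suppose ◇□p→□◇p is valid. Take Rxy, Rxz and set V(p)={w : Ryw}. Then □p at y so ◇□p at x, so □◇p at x, so ◇p at z, giving w with Rzw and Ryw.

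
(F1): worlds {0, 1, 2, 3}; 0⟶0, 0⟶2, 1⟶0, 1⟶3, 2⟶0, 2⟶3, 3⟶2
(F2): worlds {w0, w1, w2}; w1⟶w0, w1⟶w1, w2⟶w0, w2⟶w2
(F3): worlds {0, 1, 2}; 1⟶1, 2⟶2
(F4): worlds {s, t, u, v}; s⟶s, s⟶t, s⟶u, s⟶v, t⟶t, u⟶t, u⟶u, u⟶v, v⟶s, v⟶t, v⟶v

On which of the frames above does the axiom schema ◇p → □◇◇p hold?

The schema corresponds to a generalized confluence (Geach) condition: ∀x ∀y ∀z ((xRy ∧ xRz) → ∃w (y = w ∧ zR²w)).
(F1): satisfies the condition.
(F2): fails — w1Rw0, w1Rw0 but no w with w0=w and w0R²w.
(F3): satisfies the condition.
(F4): fails — sRs, sRt but no w with s=w and tR²w.

(F1), (F3)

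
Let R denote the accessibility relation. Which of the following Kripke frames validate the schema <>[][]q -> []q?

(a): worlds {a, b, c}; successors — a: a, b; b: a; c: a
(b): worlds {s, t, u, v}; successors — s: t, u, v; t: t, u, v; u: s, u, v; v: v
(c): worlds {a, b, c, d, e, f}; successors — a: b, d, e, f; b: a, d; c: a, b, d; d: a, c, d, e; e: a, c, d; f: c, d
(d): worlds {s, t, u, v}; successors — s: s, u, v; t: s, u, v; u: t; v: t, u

(a)

Frame correspondent (Sahlqvist): forall x forall y forall z ((xRy & xRz) -> exists w (y R^2 w & z = w)) — i.e. a generalized confluence (Geach) condition.
(a): ✓.
(b): fails — sRv, sRt but no w with vR²w and t=w.
(c): fails — aRf, aRf but no w with fR²w and f=w.
(d): fails — vRu, vRt but no w with uR²w and t=w.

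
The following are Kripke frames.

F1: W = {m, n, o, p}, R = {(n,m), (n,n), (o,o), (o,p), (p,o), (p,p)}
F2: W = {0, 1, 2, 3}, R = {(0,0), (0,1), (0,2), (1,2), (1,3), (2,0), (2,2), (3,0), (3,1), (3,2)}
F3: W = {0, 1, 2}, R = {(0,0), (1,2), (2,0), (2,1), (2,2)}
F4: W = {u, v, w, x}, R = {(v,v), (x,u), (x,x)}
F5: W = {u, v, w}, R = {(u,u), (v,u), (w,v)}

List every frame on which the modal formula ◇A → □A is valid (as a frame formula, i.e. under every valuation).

F5

The schema corresponds to partial functionality: ∀x ∀y ∀z (Rxy ∧ Rxz → y = z).
F1: fails — n sees both m and n.
F2: fails — 0 sees both 0 and 1.
F3: fails — 2 sees both 0 and 1.
F4: fails — x sees both u and x.
F5: satisfies the condition.
Valid on: F5.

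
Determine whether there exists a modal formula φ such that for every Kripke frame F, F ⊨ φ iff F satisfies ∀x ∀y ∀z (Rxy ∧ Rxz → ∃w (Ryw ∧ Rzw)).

Yes — defined by ◇□p → □◇p

The condition is convergence. A defining modal formula is ◇□p → □◇p.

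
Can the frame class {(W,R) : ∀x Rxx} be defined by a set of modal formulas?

Yes, by □p → p

The condition is reflexivity. A defining modal formula is □p → p.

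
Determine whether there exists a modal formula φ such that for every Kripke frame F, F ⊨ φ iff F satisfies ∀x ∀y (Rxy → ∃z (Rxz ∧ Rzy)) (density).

This is a Sahlqvist condition; the C4 axiom □□p → □p defines it.
Suppose □□p→□p is valid. Take Rxy and set V(p)={w : xR²w}. Then □□p at x, so □p at x, so p at y, i.e. ∃z(Rxz∧Rzy).

Definable; □□p → □p defines it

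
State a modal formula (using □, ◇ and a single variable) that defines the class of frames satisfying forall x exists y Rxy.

□r → ◇r

The condition is seriality. The D schema □r → ◇r defines it.
Suppose □r→◇r is valid. At any x set V(r)=W. Then □r at x, so ◇r at x, so x has a successor.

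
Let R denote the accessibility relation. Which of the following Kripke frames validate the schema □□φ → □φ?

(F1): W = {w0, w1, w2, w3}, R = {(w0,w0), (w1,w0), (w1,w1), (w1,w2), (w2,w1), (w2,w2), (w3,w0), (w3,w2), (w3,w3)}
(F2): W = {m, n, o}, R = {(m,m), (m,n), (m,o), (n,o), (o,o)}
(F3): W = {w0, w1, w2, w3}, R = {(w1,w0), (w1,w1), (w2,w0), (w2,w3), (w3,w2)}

(F1), (F2)

Frame correspondent (Sahlqvist): ∀x ∀y (Rxy → ∃z (Rxz ∧ Rzy)) — i.e. density.
(F1): holds.
(F2): holds.
(F3): fails — Rw3w2 but no z with Rw3z and Rzw2.
Valid on: (F1), (F2).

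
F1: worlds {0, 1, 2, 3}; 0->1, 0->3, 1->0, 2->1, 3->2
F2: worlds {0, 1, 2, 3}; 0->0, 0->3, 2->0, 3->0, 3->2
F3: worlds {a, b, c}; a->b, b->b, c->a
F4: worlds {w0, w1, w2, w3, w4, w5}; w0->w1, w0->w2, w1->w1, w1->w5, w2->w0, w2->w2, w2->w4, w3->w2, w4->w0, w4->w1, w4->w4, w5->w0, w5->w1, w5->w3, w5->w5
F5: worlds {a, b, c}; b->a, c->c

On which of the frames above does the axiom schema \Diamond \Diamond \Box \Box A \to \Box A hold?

F5

The schema corresponds to a generalized confluence (Geach) condition: \forall x \forall y \forall z ((x R^2 y \wedge xRz) \to \exists w (y R^2 w \wedge z = w)).
F1: fails — 0R²0, 0R1 but no w with 0R²w and 1=w.
F2: fails — 3R²3, 3R2 but no w with 3R²w and 2=w.
F3: fails — cR²b, cRa but no w with bR²w and a=w.
F4: fails — w0R²w1, w0Rw2 but no w with w1R²w and w2=w.
F5: condition met.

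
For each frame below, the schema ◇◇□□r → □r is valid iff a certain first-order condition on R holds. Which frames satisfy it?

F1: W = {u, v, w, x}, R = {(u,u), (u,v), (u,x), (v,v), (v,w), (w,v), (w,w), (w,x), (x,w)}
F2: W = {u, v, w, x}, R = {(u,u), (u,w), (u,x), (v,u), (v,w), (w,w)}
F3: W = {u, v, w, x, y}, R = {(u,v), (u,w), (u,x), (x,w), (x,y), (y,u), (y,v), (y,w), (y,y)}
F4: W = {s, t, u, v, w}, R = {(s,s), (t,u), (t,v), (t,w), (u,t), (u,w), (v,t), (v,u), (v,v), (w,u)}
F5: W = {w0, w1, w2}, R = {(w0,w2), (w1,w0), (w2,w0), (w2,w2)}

F5

Frame correspondent (Sahlqvist): ∀x ∀y ∀z ((xR²y ∧ xRz) → ∃w (yR²w ∧ z = w)) — i.e. a generalized confluence (Geach) condition.
F1: fails — uR²v, uRu but no t with vR²t and u=t.
F2: fails — uR²w, uRu but no t with wR²t and u=t.
F3: fails — uR²w, uRv but no t with wR²t and v=t.
F4: fails — tR²w, tRu but no w* with wR²w* and u=w*.
F5: satisfies the condition.
Valid on: F5.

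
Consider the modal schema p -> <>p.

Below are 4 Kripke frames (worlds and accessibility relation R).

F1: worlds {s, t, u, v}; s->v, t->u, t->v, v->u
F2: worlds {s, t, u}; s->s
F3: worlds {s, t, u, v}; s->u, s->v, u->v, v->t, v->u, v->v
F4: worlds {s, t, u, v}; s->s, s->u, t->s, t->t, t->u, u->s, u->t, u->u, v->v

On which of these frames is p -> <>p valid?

F4

This is the axiom for reflexivity; its first-order frame correspondent is forall x Rxx.
F1: fails — world s does not see itself.
F2: fails — world t does not see itself.
F3: fails — world s does not see itself.
F4: holds.
Valid on: F4.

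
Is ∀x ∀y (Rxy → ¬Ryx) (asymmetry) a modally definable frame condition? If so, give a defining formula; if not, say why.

Not definable by any modal formula

Modal frame validity is preserved under surjective bounded morphisms.
The 3-cycle (worlds a,b,c with a→b→c→a) is asymmetric. Mapping every world to a single reflexive point • is a surjective bounded morphism, and the reflexive point is not asymmetric (R•• but asymmetry requires ¬R••).
Hence asymmetry is not modally definable.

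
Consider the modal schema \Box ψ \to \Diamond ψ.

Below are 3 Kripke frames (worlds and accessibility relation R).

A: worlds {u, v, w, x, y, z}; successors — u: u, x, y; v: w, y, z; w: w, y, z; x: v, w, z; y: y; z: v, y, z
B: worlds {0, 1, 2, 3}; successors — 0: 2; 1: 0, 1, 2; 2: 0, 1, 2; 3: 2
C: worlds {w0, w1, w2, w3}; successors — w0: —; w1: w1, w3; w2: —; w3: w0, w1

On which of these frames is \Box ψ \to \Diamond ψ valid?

A, B

This is the axiom for seriality; its first-order frame correspondent is \forall x \exists y Rxy.
A: condition met.
B: condition met.
C: fails — world w0 has no successor.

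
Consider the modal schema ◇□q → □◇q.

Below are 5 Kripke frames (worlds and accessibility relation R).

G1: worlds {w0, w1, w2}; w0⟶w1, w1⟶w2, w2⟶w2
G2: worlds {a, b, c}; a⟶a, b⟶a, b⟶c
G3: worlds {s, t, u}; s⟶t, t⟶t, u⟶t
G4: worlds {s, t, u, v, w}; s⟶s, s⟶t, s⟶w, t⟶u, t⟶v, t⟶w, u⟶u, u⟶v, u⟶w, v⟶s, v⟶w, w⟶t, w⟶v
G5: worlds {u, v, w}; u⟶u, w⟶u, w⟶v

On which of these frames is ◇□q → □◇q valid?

G1, G3

The schema corresponds to convergence: ∀x ∀y ∀z (Rxy ∧ Rxz → ∃w (Ryw ∧ Rzw)).
G1: condition met.
G2: fails — Rba and Rbc but a and c have no common successor.
G3: condition met.
G4: fails — Rtv and Rtw but v and w have no common successor.
G5: fails — Rwu and Rwv but u and v have no common successor.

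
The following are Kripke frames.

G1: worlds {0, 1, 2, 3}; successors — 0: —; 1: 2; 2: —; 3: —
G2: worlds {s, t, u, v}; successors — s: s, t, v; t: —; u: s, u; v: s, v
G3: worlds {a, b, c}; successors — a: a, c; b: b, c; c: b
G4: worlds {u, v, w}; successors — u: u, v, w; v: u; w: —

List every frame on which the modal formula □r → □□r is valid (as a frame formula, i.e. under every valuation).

Frame correspondent (Sahlqvist): ∀x ∀y ∀z (Rxy ∧ Ryz → Rxz) — i.e. transitivity.
G1: ✓.
G2: fails — Rus and Rsv but not Ruv.
G3: fails — Rcb and Rbc but not Rcc.
G4: fails — Rvu and Ruv but not Rvv.

G1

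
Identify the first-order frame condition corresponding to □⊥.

□⊥ is valid iff no world has any successor (otherwise □⊥ fails at any world with one).

emptiness of R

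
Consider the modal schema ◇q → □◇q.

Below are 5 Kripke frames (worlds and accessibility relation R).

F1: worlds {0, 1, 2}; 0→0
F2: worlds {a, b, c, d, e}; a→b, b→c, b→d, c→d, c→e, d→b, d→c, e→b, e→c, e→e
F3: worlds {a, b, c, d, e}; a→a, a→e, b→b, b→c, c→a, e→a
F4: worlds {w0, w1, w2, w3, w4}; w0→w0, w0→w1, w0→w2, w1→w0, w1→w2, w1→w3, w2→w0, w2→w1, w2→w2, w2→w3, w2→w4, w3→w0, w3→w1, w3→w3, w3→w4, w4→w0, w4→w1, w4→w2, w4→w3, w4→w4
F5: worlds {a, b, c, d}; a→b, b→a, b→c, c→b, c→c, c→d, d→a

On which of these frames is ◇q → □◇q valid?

F1

Frame correspondent (Sahlqvist): ∀x ∀y ∀z (Rxy ∧ Rxz → Ryz) — i.e. the Euclidean property.
F1: condition met.
F2: fails — Rab and Rab but not Rbb.
F3: fails — Rae and Rae but not Ree.
F4: fails — Rw0w1 and Rw0w1 but not Rw1w1.
F5: fails — Rab and Rab but not Rbb.
Valid on: F1.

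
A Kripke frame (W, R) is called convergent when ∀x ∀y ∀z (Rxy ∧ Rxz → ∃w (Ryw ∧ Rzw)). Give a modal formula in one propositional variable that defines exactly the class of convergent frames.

◇□q → □◇q

The condition is convergence. The .2 schema ◇□q → □◇q defines it.
Suppose ◇□q→□◇q is valid. Take Rxy, Rxz and set V(q)={w : Ryw}. Then □q at y so ◇□q at x, so □◇q at x, so ◇q at z, giving w with Rzw and Ryw.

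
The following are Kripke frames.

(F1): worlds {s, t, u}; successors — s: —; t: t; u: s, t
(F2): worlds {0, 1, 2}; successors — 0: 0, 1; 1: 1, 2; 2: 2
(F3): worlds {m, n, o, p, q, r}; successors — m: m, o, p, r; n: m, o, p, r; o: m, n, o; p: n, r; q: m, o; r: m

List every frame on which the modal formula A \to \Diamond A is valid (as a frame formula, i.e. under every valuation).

(F2)

The schema corresponds to reflexivity: \forall x Rxx.
(F1): fails — world s does not see itself.
(F2): holds.
(F3): fails — world n does not see itself.
Valid on: (F2).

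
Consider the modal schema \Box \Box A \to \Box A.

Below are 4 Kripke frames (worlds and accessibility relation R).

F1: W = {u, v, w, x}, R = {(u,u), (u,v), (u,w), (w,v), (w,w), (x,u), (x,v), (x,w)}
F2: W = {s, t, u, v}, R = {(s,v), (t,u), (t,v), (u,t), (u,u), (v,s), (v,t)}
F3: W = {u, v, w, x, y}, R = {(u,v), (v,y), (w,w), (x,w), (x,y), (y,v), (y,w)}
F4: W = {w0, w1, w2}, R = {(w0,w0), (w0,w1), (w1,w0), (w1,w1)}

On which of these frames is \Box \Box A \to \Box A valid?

F1, F4

Frame correspondent (Sahlqvist): \forall x \forall y (Rxy \to \exists z (Rxz \wedge Rzy)) — i.e. density.
F1: holds.
F2: fails — Rtv but no z with Rtz and Rzv.
F3: fails — Ruv but no z with Ruz and Rzv.
F4: holds.
Valid on: F1, F4.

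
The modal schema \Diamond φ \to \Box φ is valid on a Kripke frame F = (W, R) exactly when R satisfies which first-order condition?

partial functionality

Suppose ◇φ→□φ is valid. Take Rxy, Rxz and set V(φ)={y}. Then ◇φ at x, so □φ at x, so φ at z, i.e. z=y.
Conversely, any frame satisfying \forall x \forall y \forall z (Rxy \wedge Rxz \to y = z) validates the schema.
Frame condition: \forall x \forall y \forall z (Rxy \wedge Rxz \to y = z).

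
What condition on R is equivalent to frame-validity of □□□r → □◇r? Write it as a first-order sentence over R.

∀x ∀z (xRz → ∃w (xR³w ∧ zRw))

This is a Sahlqvist (Geach-type) schema ◇^0□^3r → □^1◇^1r.
Minimal-valuation argument: fix x; take any y with xR^0y and any z with xR^1z. Set V(r) to the set of worlds R-reachable from y in exactly 3 steps. Then □^3r holds at y, so the antecedent holds at x; validity forces ◇^1r at z, giving a w with zR^1w and yR^3w.
First-order correspondent: ∀x ∀z (xRz → ∃w (xR³w ∧ zRw)).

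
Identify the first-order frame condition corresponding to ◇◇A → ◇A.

This is frame-equivalent to □A → □□A (substitute ¬A for A and contrapose).
Suppose □A→□□A is valid. Take Rxy, Ryz and set V(A)={w : Rxw}. Then □A at x, so □□A at x, so □A at y, so A at z, i.e. Rxz.

Transitivity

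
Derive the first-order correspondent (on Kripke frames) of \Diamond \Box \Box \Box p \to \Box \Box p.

\forall x \forall y \forall z ((xRy \wedge x R^2 z) \to \exists w (y R^3 w \wedge z = w))

This is a Sahlqvist (Geach-type) schema ◇^1□^3p → □^2◇^0p.
Minimal-valuation argument: fix x; take any y with xR^1y and any z with xR^2z. Set V(p) to the set of worlds R-reachable from y in exactly 3 steps. Then □^3p holds at y, so the antecedent holds at x; validity forces ◇^0p at z, giving a w with zR^0w and yR^3w.
First-order correspondent: \forall x \forall y \forall z ((xRy \wedge x R^2 z) \to \exists w (y R^3 w \wedge z = w)).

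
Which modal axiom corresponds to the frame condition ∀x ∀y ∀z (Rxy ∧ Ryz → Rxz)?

□p → □□p

A defining formula is □p → □□p (the 4 axiom).
Suppose □p→□□p is valid. Take Rxy, Ryz and set V(p)={w : Rxw}. Then □p at x, so □□p at x, so □p at y, so p at z, i.e. Rxz.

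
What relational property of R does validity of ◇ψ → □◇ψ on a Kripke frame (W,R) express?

the Euclidean property

Suppose ◇ψ→□◇ψ is valid. Take Rxy, Rxz and set V(ψ)={y}. Then ◇ψ at x, so □◇ψ at x, so ◇ψ at z, so some w with Rzw has ψ; w=y, i.e. Rzy. By symmetry of the argument, Ryz.
Conversely, on a frame with the Euclidean property the schema holds at every world under every valuation.
So the correspondent is the Euclidean property.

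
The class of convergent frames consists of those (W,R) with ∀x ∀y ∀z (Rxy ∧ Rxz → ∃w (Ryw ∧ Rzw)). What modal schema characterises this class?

◇□ψ → □◇ψ

A defining formula is ◇□ψ → □◇ψ (the .2 axiom).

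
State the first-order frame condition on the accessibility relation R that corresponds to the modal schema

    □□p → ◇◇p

∀x ∃w (xR²w ∧ xR²w)

This is a Sahlqvist (Geach-type) schema ◇^0□^2p → □^0◇^2p.
Minimal-valuation argument: fix x; take any y with xR^0y and any z with xR^0z. Set V(p) to the set of worlds R-reachable from y in exactly 2 steps. Then □^2p holds at y, so the antecedent holds at x; validity forces ◇^2p at z, giving a w with zR^2w and yR^2w.
First-order correspondent: ∀x ∃w (xR²w ∧ xR²w).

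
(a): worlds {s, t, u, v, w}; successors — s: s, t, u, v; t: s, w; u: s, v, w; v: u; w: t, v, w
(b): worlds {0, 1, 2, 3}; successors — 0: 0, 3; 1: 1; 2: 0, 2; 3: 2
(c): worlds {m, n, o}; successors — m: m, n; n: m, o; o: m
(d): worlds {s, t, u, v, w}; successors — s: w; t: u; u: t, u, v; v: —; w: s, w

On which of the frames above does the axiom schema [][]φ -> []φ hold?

The schema corresponds to density: forall x forall y (Rxy -> exists z (Rxz & Rzy)).
(a): fails — Rvu but no z with Rvz and Rzu.
(b): ✓.
(c): fails — Rno but no z with Rnz and Rzo.
(d): ✓.

(b), (d)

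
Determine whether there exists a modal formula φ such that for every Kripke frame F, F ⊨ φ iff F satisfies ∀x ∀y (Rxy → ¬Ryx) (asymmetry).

Modal frame validity is preserved under surjective bounded morphisms.
The 3-cycle (worlds 0,1,2 with 0→1→2→0) is asymmetric. Mapping every world to a single reflexive point • is a surjective bounded morphism, and the reflexive point is not asymmetric (R•• but asymmetry requires ¬R••).
Hence asymmetry is not modally definable.

No — not modally definable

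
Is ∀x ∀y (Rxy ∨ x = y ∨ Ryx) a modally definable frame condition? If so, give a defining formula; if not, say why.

Any modally definable frame class is closed under disjoint unions.
Take 3 disjoint single-world reflexive frames: each is trivially connected, but their disjoint union has 3 worlds with no edge between distinct components, so it is not connected.
So no modal formula (or set of formulas) defines exactly the connected frames.

Not modally definable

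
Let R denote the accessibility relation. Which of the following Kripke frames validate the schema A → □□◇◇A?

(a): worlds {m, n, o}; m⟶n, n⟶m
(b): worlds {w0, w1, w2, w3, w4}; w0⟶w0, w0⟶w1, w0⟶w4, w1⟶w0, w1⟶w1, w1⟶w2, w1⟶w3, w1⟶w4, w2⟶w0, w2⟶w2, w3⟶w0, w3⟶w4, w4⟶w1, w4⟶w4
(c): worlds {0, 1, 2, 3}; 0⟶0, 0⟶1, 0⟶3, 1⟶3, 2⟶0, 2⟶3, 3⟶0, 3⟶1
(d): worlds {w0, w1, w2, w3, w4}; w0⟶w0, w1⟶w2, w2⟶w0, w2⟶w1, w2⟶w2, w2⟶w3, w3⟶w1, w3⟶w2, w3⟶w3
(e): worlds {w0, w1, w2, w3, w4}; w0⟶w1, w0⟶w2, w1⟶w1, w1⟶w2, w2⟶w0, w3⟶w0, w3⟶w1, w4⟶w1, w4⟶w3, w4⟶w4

The schema corresponds to a generalized confluence (Geach) condition: ∀x ∀z (xR²z → ∃w (x = w ∧ zR²w)).
(a): holds.
(b): holds.
(c): fails — 2R²0 but no w with 2=w and 0R²w.
(d): fails — w1R²w0 but no w with w1=w and w0R²w.
(e): fails — w0R²w2 but no w with w0=w and w2R²w.

(a), (b)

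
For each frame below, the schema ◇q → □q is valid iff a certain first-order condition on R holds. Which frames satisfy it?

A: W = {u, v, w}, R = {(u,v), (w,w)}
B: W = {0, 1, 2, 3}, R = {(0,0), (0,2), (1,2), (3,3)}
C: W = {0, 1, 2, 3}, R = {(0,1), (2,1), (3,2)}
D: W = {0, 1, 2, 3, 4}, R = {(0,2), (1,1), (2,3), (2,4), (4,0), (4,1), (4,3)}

A, C

Frame correspondent (Sahlqvist): ∀x ∀y ∀z (Rxy ∧ Rxz → y = z) — i.e. partial functionality.
A: holds.
B: fails — 0 sees both 0 and 2.
C: holds.
D: fails — 2 sees both 3 and 4.
Valid on: A, C.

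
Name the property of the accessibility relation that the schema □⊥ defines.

emptiness of R

This schema is the Ver axiom.
It corresponds to emptiness of R: ∀x ∀y ¬Rxy.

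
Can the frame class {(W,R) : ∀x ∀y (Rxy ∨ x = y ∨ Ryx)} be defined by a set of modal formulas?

No — not modally definable

If a class were modally definable it would be closed under disjoint unions (Goldblatt–Thomason).
Take 3 disjoint single-world reflexive frames: each is trivially connected, but their disjoint union has 3 worlds with no edge between distinct components, so it is not connected.
Hence connectedness of R is not modally definable.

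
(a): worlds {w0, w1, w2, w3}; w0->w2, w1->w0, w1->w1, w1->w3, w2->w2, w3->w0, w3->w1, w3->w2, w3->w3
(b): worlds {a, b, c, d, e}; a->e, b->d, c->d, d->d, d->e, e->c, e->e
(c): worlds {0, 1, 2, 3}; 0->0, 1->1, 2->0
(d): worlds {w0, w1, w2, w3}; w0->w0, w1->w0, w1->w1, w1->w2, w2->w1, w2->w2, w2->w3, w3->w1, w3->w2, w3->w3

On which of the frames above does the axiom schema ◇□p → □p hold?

(c)

This is the axiom for the Euclidean property; its first-order frame correspondent is ∀x ∀y ∀z (Rxy ∧ Rxz → Ryz).
(a): fails — Rw1w0 and Rw1w1 but not Rw0w1.
(b): fails — Rde and Rdd but not Red.
(c): satisfies the condition.
(d): fails — Rw1w2 and Rw1w0 but not Rw2w0.
Valid on: (c).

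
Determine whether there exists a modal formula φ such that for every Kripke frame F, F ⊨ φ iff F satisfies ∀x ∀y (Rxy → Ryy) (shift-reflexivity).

Yes, by □(□r → r)

This is a Sahlqvist condition; the T□ axiom □(□r → r) defines it.
Suppose □(□r→r) is valid. Take Rxy and set V(r)={w : Ryw}. Then at y, □r holds; since □(□r→r) at x, □r→r at y, so r at y, i.e. Ryy.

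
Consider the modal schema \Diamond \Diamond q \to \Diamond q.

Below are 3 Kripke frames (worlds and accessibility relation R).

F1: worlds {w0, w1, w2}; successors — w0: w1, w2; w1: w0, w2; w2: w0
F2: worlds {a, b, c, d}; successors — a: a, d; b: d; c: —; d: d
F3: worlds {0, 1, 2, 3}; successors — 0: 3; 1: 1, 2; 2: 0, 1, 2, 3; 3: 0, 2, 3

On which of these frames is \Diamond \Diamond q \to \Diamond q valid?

F2

The schema corresponds to transitivity: \forall x \forall y \forall z (Rxy \wedge Ryz \to Rxz).
F1: fails — Rw1w0 and Rw0w1 but not Rw1w1.
F2: ✓.
F3: fails — R32 and R21 but not R31.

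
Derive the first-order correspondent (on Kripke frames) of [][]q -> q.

forall x exists w (x R^2 w & x = w)

This is a Sahlqvist (Geach-type) schema ◇^0□^2q → □^0◇^0q.
Minimal-valuation argument: fix x; take any y with xR^0y and any z with xR^0z. Set V(q) to the set of worlds R-reachable from y in exactly 2 steps. Then □^2q holds at y, so the antecedent holds at x; validity forces ◇^0q at z, giving a w with zR^0w and yR^2w.
First-order correspondent: forall x exists w (x R^2 w & x = w).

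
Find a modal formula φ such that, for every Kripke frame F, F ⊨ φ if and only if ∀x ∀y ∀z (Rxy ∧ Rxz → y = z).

◇q → □q

A defining formula is ◇q → □q (the CD axiom).
Suppose ◇q→□q is valid. Take Rxy, Rxz and set V(q)={y}. Then ◇q at x, so □q at x, so q at z, i.e. z=y.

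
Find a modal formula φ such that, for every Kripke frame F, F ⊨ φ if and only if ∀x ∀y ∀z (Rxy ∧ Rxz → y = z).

A defining formula is ◇ψ → □ψ (the CD axiom).

◇ψ → □ψ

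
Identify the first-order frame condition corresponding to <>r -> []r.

partial functionality

Suppose ◇r→□r is valid. Take Rxy, Rxz and set V(r)={y}. Then ◇r at x, so □r at x, so r at z, i.e. z=y.
Conversely, any frame satisfying forall x forall y forall z (Rxy & Rxz -> y = z) validates the schema.
So the correspondent is partial functionality.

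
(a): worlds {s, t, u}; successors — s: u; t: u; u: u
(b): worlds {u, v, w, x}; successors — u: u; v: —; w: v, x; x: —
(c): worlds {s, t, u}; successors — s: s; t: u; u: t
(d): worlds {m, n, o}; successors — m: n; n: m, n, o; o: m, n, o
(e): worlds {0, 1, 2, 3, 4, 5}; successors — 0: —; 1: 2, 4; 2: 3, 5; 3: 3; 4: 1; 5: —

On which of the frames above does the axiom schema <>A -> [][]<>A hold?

This is the axiom for a generalized confluence (Geach) condition; its first-order frame correspondent is forall x forall y forall z ((xRy & x R^2 z) -> exists w (y = w & zRw)).
(a): condition met.
(b): condition met.
(c): condition met.
(d): fails — nRm, nR²m but no w with m=w and mRw.
(e): fails — 1R2, 1R²3 but no w with 2=w and 3Rw.
Valid on: (a), (b), (c).

(a), (b), (c)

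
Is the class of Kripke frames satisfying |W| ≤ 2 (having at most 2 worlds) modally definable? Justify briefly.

Any modally definable frame class is closed under disjoint unions.
Any modal formula valid on each of 3 disjoint one-world frames is valid on their disjoint union (validity is preserved under disjoint unions). Each one-world frame has |W|=1≤2, but the union has |W|=3.
So no modal formula (or set of formulas) defines exactly the |W|≤2 frames.

Not definable by any modal formula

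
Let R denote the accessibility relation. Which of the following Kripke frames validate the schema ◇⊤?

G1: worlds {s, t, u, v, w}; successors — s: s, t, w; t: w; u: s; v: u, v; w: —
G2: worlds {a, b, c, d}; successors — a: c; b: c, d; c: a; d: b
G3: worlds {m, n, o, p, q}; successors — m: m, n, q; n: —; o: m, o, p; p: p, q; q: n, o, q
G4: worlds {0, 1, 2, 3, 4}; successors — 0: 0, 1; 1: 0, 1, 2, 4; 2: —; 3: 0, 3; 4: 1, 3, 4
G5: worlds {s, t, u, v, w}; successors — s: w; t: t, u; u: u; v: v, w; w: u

The schema corresponds to seriality: ∀x ∃y Rxy.
G1: fails — world w has no successor.
G2: holds.
G3: fails — world n has no successor.
G4: fails — world 2 has no successor.
G5: holds.
Valid on: G2, G5.

G2, G5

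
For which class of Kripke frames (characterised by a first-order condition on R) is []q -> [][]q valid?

transitivity: forall x forall y forall z (Rxy & Ryz -> Rxz)

Suppose □q→□□q is valid. Take Rxy, Ryz and set V(q)={w : Rxw}. Then □q at x, so □□q at x, so □q at y, so q at z, i.e. Rxz.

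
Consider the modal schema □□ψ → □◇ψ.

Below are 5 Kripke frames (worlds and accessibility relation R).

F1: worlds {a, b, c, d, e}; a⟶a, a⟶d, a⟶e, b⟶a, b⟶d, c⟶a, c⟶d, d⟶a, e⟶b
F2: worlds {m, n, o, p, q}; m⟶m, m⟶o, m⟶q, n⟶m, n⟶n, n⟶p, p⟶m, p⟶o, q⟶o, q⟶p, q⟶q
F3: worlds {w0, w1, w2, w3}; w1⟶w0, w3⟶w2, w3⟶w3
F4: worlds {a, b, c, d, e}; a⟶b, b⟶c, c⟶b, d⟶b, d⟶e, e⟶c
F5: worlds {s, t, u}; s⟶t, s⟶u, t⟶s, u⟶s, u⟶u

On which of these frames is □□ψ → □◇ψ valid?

F1, F4, F5

Frame correspondent (Sahlqvist): ∀x ∀z (xRz → ∃w (xR²w ∧ zRw)) — i.e. a generalized confluence (Geach) condition.
F1: ✓.
F2: fails — mRo but no w with mR²w and oRw.
F3: fails — w1Rw0 but no w with w1R²w and w0Rw.
F4: ✓.
F5: ✓.
Valid on: F1, F4, F5.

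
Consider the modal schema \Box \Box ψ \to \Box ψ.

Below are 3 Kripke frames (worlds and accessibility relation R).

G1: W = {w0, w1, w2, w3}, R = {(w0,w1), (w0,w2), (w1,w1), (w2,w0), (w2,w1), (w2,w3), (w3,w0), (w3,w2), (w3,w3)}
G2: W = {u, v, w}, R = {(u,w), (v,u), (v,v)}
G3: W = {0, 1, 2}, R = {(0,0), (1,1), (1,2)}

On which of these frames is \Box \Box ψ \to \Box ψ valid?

This is the axiom for density; its first-order frame correspondent is \forall x \forall y (Rxy \to \exists z (Rxz \wedge Rzy)).
G1: fails — Rw0w2 but no z with Rw0z and Rzw2.
G2: fails — Ruw but no z with Ruz and Rzw.
G3: holds.

G3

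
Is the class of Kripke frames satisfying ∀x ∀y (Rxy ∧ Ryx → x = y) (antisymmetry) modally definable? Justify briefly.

Not definable by any modal formula

Any modally definable frame class is closed under surjective bounded morphisms.
The 4-cycle (worlds w0,w1,w2,w3 with w0→w1→w2→w3→w0) is antisymmetric. Sending even-indexed worlds to a and odd-indexed worlds to b is a surjective bounded morphism onto the two-world frame with a↔b, which is not antisymmetric.
So no modal formula (or set of formulas) defines exactly the antisymmetric frames.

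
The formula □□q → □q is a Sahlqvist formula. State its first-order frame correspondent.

density

Suppose □□q→□q is valid. Take Rxy and set V(q)={w : xR²w}. Then □□q at x, so □q at x, so q at y, i.e. ∃z(Rxz∧Rzy).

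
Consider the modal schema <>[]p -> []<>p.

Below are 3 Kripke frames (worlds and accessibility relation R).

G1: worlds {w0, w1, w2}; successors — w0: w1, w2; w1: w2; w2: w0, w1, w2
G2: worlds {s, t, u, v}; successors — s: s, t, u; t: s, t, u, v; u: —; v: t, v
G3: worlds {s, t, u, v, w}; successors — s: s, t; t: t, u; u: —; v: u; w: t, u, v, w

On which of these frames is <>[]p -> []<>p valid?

The schema corresponds to convergence: forall x forall y forall z (Rxy & Rxz -> exists w (Ryw & Rzw)).
G1: ✓.
G2: fails — Rsu and Rsu but u and u have no common successor.
G3: fails — Rtt and Rtu but t and u have no common successor.
Valid on: G1.

G1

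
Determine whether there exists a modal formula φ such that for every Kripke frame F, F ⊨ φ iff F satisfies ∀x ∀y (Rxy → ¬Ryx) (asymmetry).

No — not modally definable

If a class were modally definable it would be closed under surjective bounded morphisms (Goldblatt–Thomason).
The 3-cycle (worlds w0,w1,w2 with w0→w1→w2→w0) is asymmetric. Mapping every world to a single reflexive point • is a surjective bounded morphism, and the reflexive point is not asymmetric (R•• but asymmetry requires ¬R••).
So the class is not modally definable.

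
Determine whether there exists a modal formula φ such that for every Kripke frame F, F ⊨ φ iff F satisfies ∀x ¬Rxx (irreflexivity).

Not modally definable

Modal frame validity is preserved under surjective bounded morphisms.
The 3-cycle (worlds s,t,u with s→t→u→s) is irreflexive, and the map sending every world to a single reflexive point • is a surjective bounded morphism (forth: every edge maps to (•,•); back: every world has a successor). So any modal formula valid on the 3-cycle is also valid on the reflexive point, which is not irreflexive.
So no modal formula (or set of formulas) defines exactly the irreflexive frames.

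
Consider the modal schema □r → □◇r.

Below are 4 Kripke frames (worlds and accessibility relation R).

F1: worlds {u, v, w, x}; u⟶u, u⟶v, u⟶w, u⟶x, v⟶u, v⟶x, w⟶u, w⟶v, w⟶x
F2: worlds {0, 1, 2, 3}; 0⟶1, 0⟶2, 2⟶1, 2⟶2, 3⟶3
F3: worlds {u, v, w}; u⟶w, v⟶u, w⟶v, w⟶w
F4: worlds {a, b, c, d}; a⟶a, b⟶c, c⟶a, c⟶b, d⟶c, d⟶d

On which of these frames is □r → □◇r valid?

none

Frame correspondent (Sahlqvist): ∀x ∀z (xRz → ∃w (xRw ∧ zRw)) — i.e. a generalized confluence (Geach) condition.
F1: fails — uRx but no t with uRt and xRt.
F2: fails — 0R1 but no w with 0Rw and 1Rw.
F3: fails — vRu but no t with vRt and uRt.
F4: fails — bRc but no w with bRw and cRw.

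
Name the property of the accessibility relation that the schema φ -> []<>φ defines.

Suppose φ→□◇φ is valid. Take Rxy and set V(φ)={x}. Then φ at x, so □◇φ at x, so ◇φ at y, so some z with Ryz has φ; z=x, i.e. Ryx.
Conversely, any frame satisfying forall x forall y (Rxy -> Ryx) validates the schema.
Frame condition: forall x forall y (Rxy -> Ryx).

symmetry: forall x forall y (Rxy -> Ryx)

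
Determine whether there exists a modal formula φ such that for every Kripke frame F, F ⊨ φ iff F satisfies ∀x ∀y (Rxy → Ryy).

Yes, by □(□q → q)

Yes: it is shift-reflexivity, defined by the T□ schema □(□q → q).
Suppose □(□q→q) is valid. Take Rxy and set V(q)={w : Ryw}. Then at y, □q holds; since □(□q→q) at x, □q→q at y, so q at y, i.e. Ryy.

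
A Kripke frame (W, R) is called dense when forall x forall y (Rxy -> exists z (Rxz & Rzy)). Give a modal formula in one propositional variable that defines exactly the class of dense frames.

□□s → □s

The condition is density. The C4 schema □□s → □s defines it.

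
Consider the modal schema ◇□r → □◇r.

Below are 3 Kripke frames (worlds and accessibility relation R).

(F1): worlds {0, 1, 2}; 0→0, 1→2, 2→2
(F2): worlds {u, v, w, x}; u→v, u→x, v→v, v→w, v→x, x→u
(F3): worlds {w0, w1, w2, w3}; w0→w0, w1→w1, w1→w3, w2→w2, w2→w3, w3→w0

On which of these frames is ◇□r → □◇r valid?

(F1)

This is the axiom for convergence; its first-order frame correspondent is ∀x ∀y ∀z (Rxy ∧ Rxz → ∃w (Ryw ∧ Rzw)).
(F1): condition met.
(F2): fails — Ruv and Rux but v and x have no common successor.
(F3): fails — Rw1w1 and Rw1w3 but w1 and w3 have no common successor.
Valid on: (F1).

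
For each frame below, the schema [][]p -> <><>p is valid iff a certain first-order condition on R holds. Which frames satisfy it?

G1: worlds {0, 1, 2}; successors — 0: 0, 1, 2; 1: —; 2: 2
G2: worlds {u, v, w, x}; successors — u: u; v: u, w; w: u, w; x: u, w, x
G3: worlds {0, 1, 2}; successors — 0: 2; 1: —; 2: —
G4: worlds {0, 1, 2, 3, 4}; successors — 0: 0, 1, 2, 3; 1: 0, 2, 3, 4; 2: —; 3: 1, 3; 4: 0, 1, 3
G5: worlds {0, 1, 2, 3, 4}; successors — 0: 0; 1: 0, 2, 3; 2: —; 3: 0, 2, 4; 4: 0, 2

Frame correspondent (Sahlqvist): forall x exists w (x R^2 w & x R^2 w) — i.e. a generalized confluence (Geach) condition.
G1: fails — at 1 but no w with 1R²w and 1R²w.
G2: ✓.
G3: fails — at 0 but no w with 0R²w and 0R²w.
G4: fails — at 2 but no w with 2R²w and 2R²w.
G5: fails — at 2 but no w with 2R²w and 2R²w.
Valid on: G2.

G2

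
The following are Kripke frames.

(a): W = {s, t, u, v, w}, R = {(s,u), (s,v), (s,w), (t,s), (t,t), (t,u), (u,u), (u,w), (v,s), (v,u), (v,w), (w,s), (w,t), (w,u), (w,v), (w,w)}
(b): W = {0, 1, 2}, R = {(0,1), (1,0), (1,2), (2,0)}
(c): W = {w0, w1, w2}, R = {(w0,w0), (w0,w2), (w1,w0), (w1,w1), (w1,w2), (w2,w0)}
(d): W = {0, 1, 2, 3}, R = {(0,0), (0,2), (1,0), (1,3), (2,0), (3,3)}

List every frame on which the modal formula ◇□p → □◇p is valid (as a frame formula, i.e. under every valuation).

(a), (c)

This is the axiom for convergence; its first-order frame correspondent is ∀x ∀y ∀z (Rxy ∧ Rxz → ∃w (Ryw ∧ Rzw)).
(a): satisfies the condition.
(b): fails — R12 and R10 but 2 and 0 have no common successor.
(c): satisfies the condition.
(d): fails — R10 and R13 but 0 and 3 have no common successor.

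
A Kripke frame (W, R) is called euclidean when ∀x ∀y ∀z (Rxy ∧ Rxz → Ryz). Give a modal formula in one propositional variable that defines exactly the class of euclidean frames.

The condition is the Euclidean property. The 5 schema ◇ψ → □◇ψ defines it.

◇ψ → □◇ψ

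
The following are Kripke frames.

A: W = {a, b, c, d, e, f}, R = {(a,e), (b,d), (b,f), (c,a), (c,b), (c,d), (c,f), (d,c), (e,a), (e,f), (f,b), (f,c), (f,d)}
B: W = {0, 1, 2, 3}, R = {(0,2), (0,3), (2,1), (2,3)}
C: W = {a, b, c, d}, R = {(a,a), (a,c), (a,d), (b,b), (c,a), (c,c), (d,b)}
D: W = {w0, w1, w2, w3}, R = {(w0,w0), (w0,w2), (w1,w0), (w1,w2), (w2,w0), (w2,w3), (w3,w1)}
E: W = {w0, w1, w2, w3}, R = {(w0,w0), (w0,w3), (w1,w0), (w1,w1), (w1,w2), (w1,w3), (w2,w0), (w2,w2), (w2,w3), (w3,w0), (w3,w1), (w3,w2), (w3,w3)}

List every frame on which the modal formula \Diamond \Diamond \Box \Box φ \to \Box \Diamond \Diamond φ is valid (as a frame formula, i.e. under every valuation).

This is the axiom for a generalized confluence (Geach) condition; its first-order frame correspondent is \forall x \forall y \forall z ((x R^2 y \wedge xRz) \to \exists w (y R^2 w \wedge z R^2 w)).
A: fails — aR²a, aRe but no w with aR²w and eR²w.
B: fails — 0R²1, 0R2 but no w with 1R²w and 2R²w.
C: fails — aR²b, aRc but no w with bR²w and cR²w.
D: condition met.
E: condition met.
Valid on: D, E.

D, E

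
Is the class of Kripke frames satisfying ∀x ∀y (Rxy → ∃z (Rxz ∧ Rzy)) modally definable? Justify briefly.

Yes, by □□p → □p

The condition is density. A defining modal formula is □□p → □p.
Suppose □□p→□p is valid. Take Rxy and set V(p)={w : xR²w}. Then □□p at x, so □p at x, so p at y, i.e. ∃z(Rxz∧Rzy).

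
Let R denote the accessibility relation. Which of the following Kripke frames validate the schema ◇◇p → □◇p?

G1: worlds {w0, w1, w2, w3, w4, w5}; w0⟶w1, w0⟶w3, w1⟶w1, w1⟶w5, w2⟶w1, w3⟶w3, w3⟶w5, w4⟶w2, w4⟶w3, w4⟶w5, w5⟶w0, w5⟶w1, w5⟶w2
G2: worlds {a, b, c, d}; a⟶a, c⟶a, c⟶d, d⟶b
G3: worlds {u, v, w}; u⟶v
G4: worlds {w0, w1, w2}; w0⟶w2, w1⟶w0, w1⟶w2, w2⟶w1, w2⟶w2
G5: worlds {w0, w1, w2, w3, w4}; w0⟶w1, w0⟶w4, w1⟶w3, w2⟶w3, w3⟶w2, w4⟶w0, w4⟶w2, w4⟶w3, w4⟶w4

G3

This is the axiom for a generalized confluence (Geach) condition; its first-order frame correspondent is ∀x ∀y ∀z ((xR²y ∧ xRz) → ∃w (y = w ∧ zRw)).
G1: fails — w0R²w1, w0Rw3 but no w with w1=w and w3Rw.
G2: fails — cR²a, cRd but no w with a=w and dRw.
G3: holds.
G4: fails — w1R²w1, w1Rw0 but no w with w1=w and w0Rw.
G5: fails — w0R²w0, w0Rw1 but no w with w0=w and w1Rw.
Valid on: G3.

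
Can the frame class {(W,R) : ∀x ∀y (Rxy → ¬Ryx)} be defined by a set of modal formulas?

Not modally definable

Any modally definable frame class is closed under surjective bounded morphisms.
The 3-cycle (worlds w0,w1,w2 with w0→w1→w2→w0) is asymmetric. Mapping every world to a single reflexive point • is a surjective bounded morphism, and the reflexive point is not asymmetric (R•• but asymmetry requires ¬R••).
Hence asymmetry is not modally definable.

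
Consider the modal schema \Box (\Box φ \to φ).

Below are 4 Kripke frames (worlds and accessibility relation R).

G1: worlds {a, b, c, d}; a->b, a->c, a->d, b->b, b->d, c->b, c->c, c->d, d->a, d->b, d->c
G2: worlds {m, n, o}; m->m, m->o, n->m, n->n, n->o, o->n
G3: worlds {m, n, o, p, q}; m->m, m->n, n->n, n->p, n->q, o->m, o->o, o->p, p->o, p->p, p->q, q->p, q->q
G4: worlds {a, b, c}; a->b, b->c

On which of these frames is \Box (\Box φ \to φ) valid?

G3

The schema corresponds to shift-reflexivity: \forall x \forall y (Rxy \to Ryy).
G1: fails — Rcd but not Rdd.
G2: fails — Rno but not Roo.
G3: satisfies the condition.
G4: fails — Rab but not Rbb.
Valid on: G3.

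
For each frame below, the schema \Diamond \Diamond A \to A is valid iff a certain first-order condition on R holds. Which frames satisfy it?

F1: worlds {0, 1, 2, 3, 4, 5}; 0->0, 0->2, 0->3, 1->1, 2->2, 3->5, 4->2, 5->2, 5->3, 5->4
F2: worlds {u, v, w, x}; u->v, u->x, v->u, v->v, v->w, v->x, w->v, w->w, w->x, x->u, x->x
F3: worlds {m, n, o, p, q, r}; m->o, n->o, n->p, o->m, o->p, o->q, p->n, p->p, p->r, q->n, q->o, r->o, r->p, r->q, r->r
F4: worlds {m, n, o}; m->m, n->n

This is the axiom for a generalized confluence (Geach) condition; its first-order frame correspondent is \forall x \forall y (x R^2 y \to \exists w (y = w \wedge x = w)).
F1: fails — 0R²2 but 2 ≠ 0.
F2: fails — uR²v but v ≠ u.
F3: fails — mR²p but p ≠ m.
F4: ✓.
Valid on: F4.

F4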